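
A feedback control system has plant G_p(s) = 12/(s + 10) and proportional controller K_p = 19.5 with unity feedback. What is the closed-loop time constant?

τ = 0.0041 s

Closed-loop transfer function: T(s) = K_p·G_p(s)/(1 + K_p·G_p(s)) = 234/(s + 10 + 234) = 234/(s + 244).
Time constant τ = 1/244 = 0.0041 s.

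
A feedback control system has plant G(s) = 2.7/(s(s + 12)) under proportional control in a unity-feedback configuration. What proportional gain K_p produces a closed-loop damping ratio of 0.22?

Closed-loop characteristic equation: s² + 12s + K_p·2.7 = 0.
So ω_n = √(2.7K_p) and 2ζω_n = 12, giving ζ = 12/(2√(2.7K_p)).
Setting ζ = 0.22: √(2.7K_p) = 12/(2·0.22) = 27.27, so K_p = 743.8/2.7 = 275.

K_p = 275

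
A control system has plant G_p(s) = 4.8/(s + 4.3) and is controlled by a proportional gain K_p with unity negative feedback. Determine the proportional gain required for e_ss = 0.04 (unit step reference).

Steady-state error for a unit step on this type-0 loop is 1/(1 + K_p·G_p(0)).
G_p(0) = 1.116. Require 1/(1 + K_p·1.116) = 0.04, so 1 + 1.116·K_p = 25.
K_p = (25 − 1)/1.116 = 21.5.

K_p = 21.5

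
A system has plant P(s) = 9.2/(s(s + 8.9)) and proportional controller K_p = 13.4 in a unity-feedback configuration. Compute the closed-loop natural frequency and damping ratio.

With unity feedback the closed-loop characteristic equation is s² + 8.9s + 13.4·9.2 = s² + 8.9s + 123.3 = 0.
So ω_n² = 123.3 ⇒ ω_n = 11.1 rad/s, and ζ = 8.9/(2ω_n) = 0.401.

ω_n = 11.1 rad/s, ζ = 0.401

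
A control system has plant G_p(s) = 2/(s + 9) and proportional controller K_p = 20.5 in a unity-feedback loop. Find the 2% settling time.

Closed-loop transfer function: T(s) = K_p·G_p(s)/(1 + K_p·G_p(s)) = 41/(s + 9 + 41) = 41/(s + 50).
Time constant τ = 1/50 = 0.02 s, so the 2% settling time is about 4τ = 0.08 s.

T_s ≈ 0.08 s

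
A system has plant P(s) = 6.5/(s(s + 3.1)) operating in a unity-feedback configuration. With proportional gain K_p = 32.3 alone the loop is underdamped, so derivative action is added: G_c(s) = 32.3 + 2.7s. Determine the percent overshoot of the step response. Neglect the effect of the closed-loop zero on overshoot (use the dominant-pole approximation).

4.11%

Forward path: (32.3 + 2.7s)·6.5/(s(s+3.1)). The closed-loop characteristic equation is s² + (3.1 + 6.5·2.7)s + 6.5·32.3 = 0.
That is s² + 20.65s + 209.9 = 0, so ω_n = 14.49 rad/s and ζ = 20.65/(2·14.49) = 0.7126.
%OS = 100·exp(−πζ/√(1−ζ²)) = 4.11%.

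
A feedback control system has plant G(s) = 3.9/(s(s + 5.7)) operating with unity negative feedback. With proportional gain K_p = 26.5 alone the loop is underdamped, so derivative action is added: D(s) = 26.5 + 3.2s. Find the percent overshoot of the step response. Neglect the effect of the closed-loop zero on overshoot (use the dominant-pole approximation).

Forward path: (26.5 + 3.2s)·3.9/(s(s+5.7)). The closed-loop characteristic equation is s² + (5.7 + 3.9·3.2)s + 3.9·26.5 = 0.
That is s² + 18.18s + 103.3 = 0, so ω_n = 10.17 rad/s and ζ = 18.18/(2·10.17) = 0.8941.
%OS = 100·exp(−πζ/√(1−ζ²)) = 0.189%.

0.189%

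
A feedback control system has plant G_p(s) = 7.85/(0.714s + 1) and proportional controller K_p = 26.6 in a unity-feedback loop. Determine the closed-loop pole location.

Closed loop: T(s) = K_p·G_p/(1+K_p·G_p) = 208.8/(0.714s + 1 + 208.8), with pole at s = −(1 + 208.8)/0.714 = −293.9.

s = -293.9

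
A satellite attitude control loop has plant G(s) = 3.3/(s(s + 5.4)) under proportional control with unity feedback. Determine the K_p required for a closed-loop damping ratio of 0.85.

K_p = 3.06

Closed-loop characteristic equation: s² + 5.4s + K_p·3.3 = 0.
So ω_n = √(3.3K_p) and 2ζω_n = 5.4, giving ζ = 5.4/(2√(3.3K_p)).
Setting ζ = 0.85: √(3.3K_p) = 5.4/(2·0.85) = 3.176, so K_p = 10.09/3.3 = 3.06.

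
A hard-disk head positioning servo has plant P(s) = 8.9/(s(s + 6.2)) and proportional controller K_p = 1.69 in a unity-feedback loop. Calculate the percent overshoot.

The closed-loop denominator s² + 6.2s + 15.04 gives ω_n = √15.04 = 3.878 and ζ = 6.2/(2ω_n) = 0.7993.
%OS = 100·exp(−πζ/√(1−ζ²)) = 100·exp(−π·0.7993/√0.3611) = 1.53%.

1.53%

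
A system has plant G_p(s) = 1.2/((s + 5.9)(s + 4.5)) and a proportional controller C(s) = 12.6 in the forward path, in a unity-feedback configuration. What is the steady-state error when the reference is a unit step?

The loop is type 0. Static position error constant K_pos = C(0)·G_p(0) = 12.6·0.0452 = 0.5695.
Steady-state error to a unit step: e_ss = 1/(1+K_pos) = 1/1.569 = 0.637.

0.637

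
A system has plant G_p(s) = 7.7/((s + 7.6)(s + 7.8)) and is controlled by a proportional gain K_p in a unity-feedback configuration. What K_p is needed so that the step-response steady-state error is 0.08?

K_p = 88.5

For a type-0 loop with proportional control, e_ss = 1/(1 + K_p·G_p(0)).
G_p(0) = 0.1299. Require 1/(1 + K_p·0.1299) = 0.08, so 1 + 0.1299·K_p = 12.5.
K_p = (12.5 − 1)/0.1299 = 88.5.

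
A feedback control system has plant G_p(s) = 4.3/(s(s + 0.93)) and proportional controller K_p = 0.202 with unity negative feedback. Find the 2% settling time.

T_s ≈ 8.6 s

The closed-loop denominator s² + 0.93s + 0.8686 gives ω_n = √0.8686 = 0.932 and ζ = 0.93/(2ω_n) = 0.4989.
2% settling time T_s ≈ 4/(ζω_n) = 4/0.465 = 8.6 s.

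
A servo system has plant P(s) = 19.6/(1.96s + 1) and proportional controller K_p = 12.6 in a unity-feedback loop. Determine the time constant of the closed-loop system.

τ = 0.0079 s

Closed loop: T(s) = K_p·P/(1+K_p·P) = 247/(1.96s + 1 + 247), with pole at s = −(1 + 247)/1.96 = −126.5.
Closed-loop time constant τ = 1/126.5 = 0.0079 s.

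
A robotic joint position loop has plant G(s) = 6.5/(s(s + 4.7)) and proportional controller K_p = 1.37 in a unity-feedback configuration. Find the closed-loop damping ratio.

ζ = 0.788

The closed-loop denominator is s(s+4.7) + 1.37·6.5 = s² + 4.7s + 8.905.
Matching s² + 2ζω_n s + ω_n²: ω_n = √8.905 = 2.984 rad/s and 2ζω_n = 4.7, so ζ = 4.7/(2·2.984) = 0.788.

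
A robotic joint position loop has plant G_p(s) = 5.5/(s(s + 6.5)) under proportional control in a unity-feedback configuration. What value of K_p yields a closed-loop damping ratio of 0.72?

K_p = 3.7

Closed-loop characteristic equation: s² + 6.5s + K_p·5.5 = 0.
So ω_n = √(5.5K_p) and 2ζω_n = 6.5, giving ζ = 6.5/(2√(5.5K_p)).
Setting ζ = 0.72: √(5.5K_p) = 6.5/(2·0.72) = 4.514, so K_p = 20.38/5.5 = 3.7.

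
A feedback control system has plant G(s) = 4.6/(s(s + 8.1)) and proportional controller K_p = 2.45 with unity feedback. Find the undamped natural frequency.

ω_n = 3.36 rad/s

The closed-loop denominator is s(s+8.1) + 2.45·4.6 = s² + 8.1s + 11.27.
So ω_n² = 11.27 ⇒ ω_n = 3.357 rad/s, and ζ = 8.1/(2ω_n) = 1.21.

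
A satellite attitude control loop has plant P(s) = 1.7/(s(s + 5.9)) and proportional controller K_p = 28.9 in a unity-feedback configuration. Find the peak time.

Closed-loop characteristic equation: s² + 5.9s + 49.13 = 0, so ω_n = 7.009 rad/s and ζ = 5.9/(2·7.009) = 0.4209.
Damped frequency ω_d = ω_n√(1−ζ²) = 6.358 rad/s, so peak time T_p = π/ω_d = 0.494 s.

T_p = 0.494 s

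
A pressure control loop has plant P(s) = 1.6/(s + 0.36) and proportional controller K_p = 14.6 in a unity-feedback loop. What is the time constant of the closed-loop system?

τ = 0.0422 s

Closed-loop transfer function: T(s) = K_p·P(s)/(1 + K_p·P(s)) = 23.36/(s + 0.36 + 23.36) = 23.36/(s + 23.72).
Time constant τ = 1/23.72 = 0.0422 s.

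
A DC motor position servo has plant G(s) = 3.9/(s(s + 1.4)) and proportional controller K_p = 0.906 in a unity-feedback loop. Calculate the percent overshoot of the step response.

From 1 + K_pG(s) = 0: s² + 1.4s + 3.533 = 0 ⇒ ω_n = 1.88, ζ = 0.3724.
%OS = 100·exp(−πζ/√(1−ζ²)) = 100·exp(−π·0.3724/√0.8613) = 28.3%.

28.3%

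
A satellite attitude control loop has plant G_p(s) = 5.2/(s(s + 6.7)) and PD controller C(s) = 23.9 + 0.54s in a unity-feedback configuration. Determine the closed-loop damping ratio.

ζ = 0.426

Forward path: (23.9 + 0.54s)·5.2/(s(s+6.7)). The closed-loop characteristic equation is s² + (6.7 + 5.2·0.54)s + 5.2·23.9 = 0.
That is s² + 9.508s + 124.3 = 0, so ω_n = 11.15 rad/s and ζ = 9.508/(2·11.15) = 0.4264.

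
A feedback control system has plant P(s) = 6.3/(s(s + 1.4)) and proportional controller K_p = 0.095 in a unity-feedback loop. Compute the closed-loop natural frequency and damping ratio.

ω_n = 0.774 rad/s, ζ = 0.905

The closed-loop denominator is s(s+1.4) + 0.095·6.3 = s² + 1.4s + 0.5985.
So ω_n² = 0.5985 ⇒ ω_n = 0.7736 rad/s, and ζ = 1.4/(2ω_n) = 0.905.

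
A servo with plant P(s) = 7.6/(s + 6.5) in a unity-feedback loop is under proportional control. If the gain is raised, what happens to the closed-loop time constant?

Closed-loop pole is at s = −(6.5+K_p·7.6); larger K_p moves it further left, so τ = 1/(6.5+K_p·7.6) decreases.

decrease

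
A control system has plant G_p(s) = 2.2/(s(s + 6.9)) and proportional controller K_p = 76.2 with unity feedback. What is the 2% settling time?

The closed-loop denominator s² + 6.9s + 167.6 gives ω_n = √167.6 = 12.95 and ζ = 6.9/(2ω_n) = 0.2665.
2% settling time T_s ≈ 4/(ζω_n) = 4/3.45 = 1.16 s.

T_s ≈ 1.16 s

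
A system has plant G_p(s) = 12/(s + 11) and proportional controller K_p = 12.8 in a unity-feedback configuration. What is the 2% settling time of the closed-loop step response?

Closed-loop transfer function: T(s) = K_p·G_p(s)/(1 + K_p·G_p(s)) = 153.6/(s + 11 + 153.6) = 153.6/(s + 164.6).
Time constant τ = 1/164.6 = 0.006075 s, so the 2% settling time is about 4τ = 0.0243 s.

T_s ≈ 0.0243 s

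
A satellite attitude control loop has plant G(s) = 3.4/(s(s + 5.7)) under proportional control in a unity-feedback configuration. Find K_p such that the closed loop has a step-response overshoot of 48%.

K_p = 46.2

From %OS = 100·exp(−πζ/√(1−ζ²)) = 48%, ζ = −ln(0.48)/√(π²+ln²(0.48)) = 0.2275.
Characteristic equation s² + 5.7s + 3.4K_p = 0 gives ζ = 5.7/(2√(3.4K_p)).
Setting ζ = 0.2275: √(3.4K_p) = 5.7/(2·0.2275) = 12.53, so K_p = 156.9/3.4 = 46.2.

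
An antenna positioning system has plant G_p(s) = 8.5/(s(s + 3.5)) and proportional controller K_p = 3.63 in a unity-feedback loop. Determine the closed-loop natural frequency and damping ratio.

ω_n = 5.55 rad/s, ζ = 0.315

With unity feedback the closed-loop characteristic equation is s² + 3.5s + 3.63·8.5 = s² + 3.5s + 30.86 = 0.
Matching s² + 2ζω_n s + ω_n²: ω_n = √30.86 = 5.555 rad/s and 2ζω_n = 3.5, so ζ = 3.5/(2·5.555) = 0.315.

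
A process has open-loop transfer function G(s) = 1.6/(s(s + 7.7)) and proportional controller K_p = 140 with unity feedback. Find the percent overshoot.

43.3%

From 1 + K_pG(s) = 0: s² + 7.7s + 224 = 0 ⇒ ω_n = 14.97, ζ = 0.2572.
%OS = 100·exp(−πζ/√(1−ζ²)) = 100·exp(−π·0.2572/√0.9338) = 43.3%.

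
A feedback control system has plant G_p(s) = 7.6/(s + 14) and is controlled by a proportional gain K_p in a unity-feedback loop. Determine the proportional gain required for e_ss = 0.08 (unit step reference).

The loop is type 0, so e_ss(step) = 1/(1 + K_pos) with K_pos = K_p·G_p(0).
G_p(0) = 0.5429. Require 1/(1 + K_p·0.5429) = 0.08, so 1 + 0.5429·K_p = 12.5.
K_p = (12.5 − 1)/0.5429 = 21.2.

K_p = 21.2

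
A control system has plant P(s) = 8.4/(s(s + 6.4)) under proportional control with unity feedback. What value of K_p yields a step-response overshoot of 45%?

K_p = 20.1

From %OS = 100·exp(−πζ/√(1−ζ²)) = 45%, ζ = −ln(0.45)/√(π²+ln²(0.45)) = 0.2463.
Characteristic equation s² + 6.4s + 8.4K_p = 0 gives ζ = 6.4/(2√(8.4K_p)).
Setting ζ = 0.2463: √(8.4K_p) = 6.4/(2·0.2463) = 12.99, so K_p = 168.7/8.4 = 20.1.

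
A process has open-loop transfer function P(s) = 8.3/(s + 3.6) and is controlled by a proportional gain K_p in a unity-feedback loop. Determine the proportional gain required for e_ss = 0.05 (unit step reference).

For a type-0 loop with proportional control, e_ss = 1/(1 + K_p·P(0)).
P(0) = 2.306. Require 1/(1 + K_p·2.306) = 0.05, so 1 + 2.306·K_p = 20.
K_p = (20 − 1)/2.306 = 8.24.

K_p = 8.24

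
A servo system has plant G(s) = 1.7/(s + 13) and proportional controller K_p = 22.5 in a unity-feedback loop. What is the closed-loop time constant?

τ = 0.0195 s

Closed-loop transfer function: T(s) = K_p·G(s)/(1 + K_p·G(s)) = 38.25/(s + 13 + 38.25) = 38.25/(s + 51.25).
Time constant τ = 1/51.25 = 0.0195 s.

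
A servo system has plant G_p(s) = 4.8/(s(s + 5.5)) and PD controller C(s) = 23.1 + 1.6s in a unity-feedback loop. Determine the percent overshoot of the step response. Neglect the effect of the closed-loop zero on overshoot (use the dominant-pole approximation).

Forward path: (23.1 + 1.6s)·4.8/(s(s+5.5)). The closed-loop characteristic equation is s² + (5.5 + 4.8·1.6)s + 4.8·23.1 = 0.
That is s² + 13.18s + 110.9 = 0, so ω_n = 10.53 rad/s and ζ = 13.18/(2·10.53) = 0.6258.
%OS = 100·exp(−πζ/√(1−ζ²)) = 8.04%.

8.04%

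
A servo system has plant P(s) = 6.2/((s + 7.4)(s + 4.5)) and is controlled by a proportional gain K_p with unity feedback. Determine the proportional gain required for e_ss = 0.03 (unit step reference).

K_p = 174

For a type-0 loop with proportional control, e_ss = 1/(1 + K_p·P(0)).
P(0) = 0.1862. Require 1/(1 + K_p·0.1862) = 0.03, so 1 + 0.1862·K_p = 33.33.
K_p = (33.33 − 1)/0.1862 = 174.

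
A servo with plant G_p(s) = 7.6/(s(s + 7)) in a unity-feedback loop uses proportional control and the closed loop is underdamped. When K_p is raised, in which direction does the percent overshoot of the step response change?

increase

Characteristic equation s² + 7s + K_p·7.6 = 0: raising K_p raises ω_n while 2ζω_n = 7 is fixed, so ζ falls and overshoot grows.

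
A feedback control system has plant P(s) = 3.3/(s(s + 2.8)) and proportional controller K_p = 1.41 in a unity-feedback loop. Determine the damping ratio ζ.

With unity feedback the closed-loop characteristic equation is s² + 2.8s + 1.41·3.3 = s² + 2.8s + 4.653 = 0.
Matching s² + 2ζω_n s + ω_n²: ω_n = √4.653 = 2.157 rad/s and 2ζω_n = 2.8, so ζ = 2.8/(2·2.157) = 0.649.

ζ = 0.649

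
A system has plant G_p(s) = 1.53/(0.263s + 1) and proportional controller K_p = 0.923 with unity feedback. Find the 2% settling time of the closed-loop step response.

T_s ≈ 0.436 s

Closed loop: T(s) = K_p·G_p/(1+K_p·G_p) = 1.412/(0.263s + 1 + 1.412), with pole at s = −(1 + 1.412)/0.263 = −9.172.
τ = 1/9.172 = 0.109 s, so 2% settling time ≈ 4τ = 0.436 s.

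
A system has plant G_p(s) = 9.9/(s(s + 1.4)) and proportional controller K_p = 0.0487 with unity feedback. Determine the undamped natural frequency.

ω_n = 0.694 rad/s

1 + K_p·G_p(s) = 0 gives s² + 1.4s + 0.4821 = 0.
Matching s² + 2ζω_n s + ω_n²: ω_n = √0.4821 = 0.6944 rad/s and 2ζω_n = 1.4, so ζ = 1.4/(2·0.6944) = 1.01.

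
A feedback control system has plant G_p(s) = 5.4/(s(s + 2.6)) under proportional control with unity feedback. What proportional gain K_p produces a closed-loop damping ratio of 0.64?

K_p = 0.764

Closed-loop characteristic equation: s² + 2.6s + K_p·5.4 = 0.
So ω_n = √(5.4K_p) and 2ζω_n = 2.6, giving ζ = 2.6/(2√(5.4K_p)).
Setting ζ = 0.64: √(5.4K_p) = 2.6/(2·0.64) = 2.031, so K_p = 4.126/5.4 = 0.764.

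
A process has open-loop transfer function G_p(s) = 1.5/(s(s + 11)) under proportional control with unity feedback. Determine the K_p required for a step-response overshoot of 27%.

K_p = 136

From %OS = 100·exp(−πζ/√(1−ζ²)) = 27%, ζ = −ln(0.27)/√(π²+ln²(0.27)) = 0.3847.
Characteristic equation s² + 11s + 1.5K_p = 0 gives ζ = 11/(2√(1.5K_p)).
Setting ζ = 0.3847: √(1.5K_p) = 11/(2·0.3847) = 14.3, so K_p = 204.4/1.5 = 136.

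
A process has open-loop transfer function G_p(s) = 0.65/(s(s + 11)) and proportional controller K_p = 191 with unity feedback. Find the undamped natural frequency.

ω_n = 11.1 rad/s

With unity feedback the closed-loop characteristic equation is s² + 11s + 191·0.65 = s² + 11s + 124.2 = 0.
So ω_n² = 124.2 ⇒ ω_n = 11.14 rad/s, and ζ = 11/(2ω_n) = 0.494.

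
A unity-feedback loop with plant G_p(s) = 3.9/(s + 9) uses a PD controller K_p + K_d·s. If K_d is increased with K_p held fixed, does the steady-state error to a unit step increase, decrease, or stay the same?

K_d affects only the transient (the s-coefficient); the DC loop gain, and hence e_ss, depends only on K_p.

unchanged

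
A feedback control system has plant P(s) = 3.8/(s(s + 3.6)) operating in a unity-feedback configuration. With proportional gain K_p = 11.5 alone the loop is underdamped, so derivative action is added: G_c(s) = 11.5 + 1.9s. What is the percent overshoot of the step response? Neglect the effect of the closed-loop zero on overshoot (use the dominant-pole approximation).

1.14%

Forward path: (11.5 + 1.9s)·3.8/(s(s+3.6)). The closed-loop characteristic equation is s² + (3.6 + 3.8·1.9)s + 3.8·11.5 = 0.
That is s² + 10.82s + 43.7 = 0, so ω_n = 6.611 rad/s and ζ = 10.82/(2·6.611) = 0.8184.
%OS = 100·exp(−πζ/√(1−ζ²)) = 1.14%.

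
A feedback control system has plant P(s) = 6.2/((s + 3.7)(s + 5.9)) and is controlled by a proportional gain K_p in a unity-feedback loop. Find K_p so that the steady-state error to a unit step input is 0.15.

K_p = 20

The loop is type 0, so e_ss(step) = 1/(1 + K_pos) with K_pos = K_p·P(0).
P(0) = 0.284. Require 1/(1 + K_p·0.284) = 0.15, so 1 + 0.284·K_p = 6.667.
K_p = (6.667 − 1)/0.284 = 20.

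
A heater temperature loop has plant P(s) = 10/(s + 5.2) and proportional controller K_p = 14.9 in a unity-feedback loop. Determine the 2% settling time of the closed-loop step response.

Closed-loop transfer function: T(s) = K_p·P(s)/(1 + K_p·P(s)) = 149/(s + 5.2 + 149) = 149/(s + 154.2).
Time constant τ = 1/154.2 = 0.006485 s, so the 2% settling time is about 4τ = 0.0259 s.

T_s ≈ 0.0259 s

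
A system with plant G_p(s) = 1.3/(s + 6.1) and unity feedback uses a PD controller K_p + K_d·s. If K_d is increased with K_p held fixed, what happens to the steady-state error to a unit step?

unchanged

At s = 0 the derivative term contributes nothing: C(0) = K_p regardless of K_d, so K_pos = K_p·G_p(0) and e_ss are unchanged.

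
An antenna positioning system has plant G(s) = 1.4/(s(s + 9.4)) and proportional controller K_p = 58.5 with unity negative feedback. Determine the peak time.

From 1 + K_pG(s) = 0: s² + 9.4s + 81.9 = 0 ⇒ ω_n = 9.05, ζ = 0.5193.
Damped frequency ω_d = ω_n√(1−ζ²) = 7.734 rad/s, so peak time T_p = π/ω_d = 0.406 s.

T_p = 0.406 s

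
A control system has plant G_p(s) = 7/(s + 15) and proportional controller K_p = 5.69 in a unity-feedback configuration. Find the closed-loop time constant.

Closed-loop transfer function: T(s) = K_p·G_p(s)/(1 + K_p·G_p(s)) = 39.83/(s + 15 + 39.83) = 39.83/(s + 54.83).
Time constant τ = 1/54.83 = 0.0182 s.

τ = 0.0182 s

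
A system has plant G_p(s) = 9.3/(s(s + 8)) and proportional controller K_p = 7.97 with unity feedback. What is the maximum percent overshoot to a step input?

19.2%

From 1 + K_pG_p(s) = 0: s² + 8s + 74.12 = 0 ⇒ ω_n = 8.609, ζ = 0.4646.
%OS = 100·exp(−πζ/√(1−ζ²)) = 100·exp(−π·0.4646/√0.7841) = 19.2%.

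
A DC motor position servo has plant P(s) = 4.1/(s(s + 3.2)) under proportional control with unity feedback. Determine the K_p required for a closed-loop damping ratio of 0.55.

K_p = 2.06

Closed-loop characteristic equation: s² + 3.2s + K_p·4.1 = 0.
So ω_n = √(4.1K_p) and 2ζω_n = 3.2, giving ζ = 3.2/(2√(4.1K_p)).
Setting ζ = 0.55: √(4.1K_p) = 3.2/(2·0.55) = 2.909, so K_p = 8.463/4.1 = 2.06.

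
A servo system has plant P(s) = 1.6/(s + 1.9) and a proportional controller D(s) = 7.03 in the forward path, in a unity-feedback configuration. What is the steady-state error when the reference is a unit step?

0.145

The loop is type 0. Static position error constant K_pos = D(0)·P(0) = 7.03·0.8421 = 5.92.
Steady-state error to a unit step: e_ss = 1/(1+K_pos) = 1/6.92 = 0.145.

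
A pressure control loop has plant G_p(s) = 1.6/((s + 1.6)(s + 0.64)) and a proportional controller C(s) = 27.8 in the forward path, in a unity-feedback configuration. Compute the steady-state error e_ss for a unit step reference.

The loop is type 0. Static position error constant K_pos = C(0)·G_p(0) = 27.8·1.562 = 43.44.
Steady-state error to a unit step: e_ss = 1/(1+K_pos) = 1/44.44 = 0.0225.

0.0225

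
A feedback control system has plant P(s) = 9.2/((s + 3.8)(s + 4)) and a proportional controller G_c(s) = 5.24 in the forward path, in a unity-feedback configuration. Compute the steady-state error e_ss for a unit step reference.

0.24

The loop is type 0. Static position error constant K_pos = G_c(0)·P(0) = 5.24·0.6053 = 3.172.
Steady-state error to a unit step: e_ss = 1/(1+K_pos) = 1/4.172 = 0.24.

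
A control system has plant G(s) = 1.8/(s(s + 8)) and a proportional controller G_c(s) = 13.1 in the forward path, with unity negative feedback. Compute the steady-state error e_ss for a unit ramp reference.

0.339

The loop has one pole at the origin (type 1). Velocity error constant K_v = lim_{s→0} s·G_c(s)G(s) = 13.1·1.8/8 = 2.947.
Steady-state error to a unit ramp: e_ss = 1/K_v = 0.339.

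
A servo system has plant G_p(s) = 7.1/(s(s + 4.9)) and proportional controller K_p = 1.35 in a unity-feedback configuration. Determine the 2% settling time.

From 1 + K_pG_p(s) = 0: s² + 4.9s + 9.585 = 0 ⇒ ω_n = 3.096, ζ = 0.7914.
2% settling time T_s ≈ 4/(ζω_n) = 4/2.45 = 1.63 s.

T_s ≈ 1.63 s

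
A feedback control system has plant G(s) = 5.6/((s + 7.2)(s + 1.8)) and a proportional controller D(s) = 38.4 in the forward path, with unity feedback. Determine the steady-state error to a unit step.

The loop is type 0. Static position error constant K_pos = D(0)·G(0) = 38.4·0.4321 = 16.59.
Steady-state error to a unit step: e_ss = 1/(1+K_pos) = 1/17.59 = 0.0568.

0.0568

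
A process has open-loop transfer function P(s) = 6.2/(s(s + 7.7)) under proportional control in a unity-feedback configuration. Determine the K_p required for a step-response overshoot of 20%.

From %OS = 100·exp(−πζ/√(1−ζ²)) = 20%, ζ = −ln(0.2)/√(π²+ln²(0.2)) = 0.4559.
Characteristic equation s² + 7.7s + 6.2K_p = 0 gives ζ = 7.7/(2√(6.2K_p)).
Setting ζ = 0.4559: √(6.2K_p) = 7.7/(2·0.4559) = 8.444, so K_p = 71.3/6.2 = 11.5.

K_p = 11.5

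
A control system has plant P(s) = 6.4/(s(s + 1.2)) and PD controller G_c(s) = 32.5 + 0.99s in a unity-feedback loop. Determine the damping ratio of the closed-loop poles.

ζ = 0.261

Forward path: (32.5 + 0.99s)·6.4/(s(s+1.2)). The closed-loop characteristic equation is s² + (1.2 + 6.4·0.99)s + 6.4·32.5 = 0.
That is s² + 7.536s + 208 = 0, so ω_n = 14.42 rad/s and ζ = 7.536/(2·14.42) = 0.2613.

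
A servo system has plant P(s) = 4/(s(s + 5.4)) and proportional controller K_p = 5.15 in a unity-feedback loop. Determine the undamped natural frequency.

ω_n = 4.54 rad/s

1 + K_p·P(s) = 0 gives s² + 5.4s + 20.6 = 0.
Matching s² + 2ζω_n s + ω_n²: ω_n = √20.6 = 4.539 rad/s and 2ζω_n = 5.4, so ζ = 5.4/(2·4.539) = 0.595.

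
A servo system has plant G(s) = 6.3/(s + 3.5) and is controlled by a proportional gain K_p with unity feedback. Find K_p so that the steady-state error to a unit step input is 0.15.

For a type-0 loop with proportional control, e_ss = 1/(1 + K_p·G(0)).
G(0) = 1.8. Require 1/(1 + K_p·1.8) = 0.15, so 1 + 1.8·K_p = 6.667.
K_p = (6.667 − 1)/1.8 = 3.15.

K_p = 3.15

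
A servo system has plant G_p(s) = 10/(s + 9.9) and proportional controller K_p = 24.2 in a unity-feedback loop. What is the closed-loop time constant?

Closed-loop transfer function: T(s) = K_p·G_p(s)/(1 + K_p·G_p(s)) = 242/(s + 9.9 + 242) = 242/(s + 251.9).
Time constant τ = 1/251.9 = 0.00397 s.

τ = 0.00397 s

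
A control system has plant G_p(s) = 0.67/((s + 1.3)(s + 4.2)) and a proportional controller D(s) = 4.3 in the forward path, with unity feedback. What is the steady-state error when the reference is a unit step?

The loop is type 0. Static position error constant K_pos = D(0)·G_p(0) = 4.3·0.1227 = 0.5277.
Steady-state error to a unit step: e_ss = 1/(1+K_pos) = 1/1.528 = 0.655.

0.655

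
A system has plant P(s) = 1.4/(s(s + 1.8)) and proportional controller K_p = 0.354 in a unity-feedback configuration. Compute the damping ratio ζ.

ζ = 1.28

The closed-loop denominator is s(s+1.8) + 0.354·1.4 = s² + 1.8s + 0.4956.
So ω_n² = 0.4956 ⇒ ω_n = 0.704 rad/s, and ζ = 1.8/(2ω_n) = 1.28.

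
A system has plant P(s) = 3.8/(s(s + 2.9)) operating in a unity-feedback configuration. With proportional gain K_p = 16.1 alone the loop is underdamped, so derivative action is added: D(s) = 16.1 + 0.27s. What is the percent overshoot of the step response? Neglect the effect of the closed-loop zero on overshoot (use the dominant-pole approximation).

44.3%

Forward path: (16.1 + 0.27s)·3.8/(s(s+2.9)). The closed-loop characteristic equation is s² + (2.9 + 3.8·0.27)s + 3.8·16.1 = 0.
That is s² + 3.926s + 61.18 = 0, so ω_n = 7.822 rad/s and ζ = 3.926/(2·7.822) = 0.251.
%OS = 100·exp(−πζ/√(1−ζ²)) = 44.3%.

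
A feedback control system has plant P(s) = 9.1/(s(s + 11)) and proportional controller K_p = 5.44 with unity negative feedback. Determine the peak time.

T_p = 0.716 s

The closed-loop denominator s² + 11s + 49.5 gives ω_n = √49.5 = 7.036 and ζ = 11/(2ω_n) = 0.7817.
Damped frequency ω_d = ω_n√(1−ζ²) = 4.388 rad/s, so peak time T_p = π/ω_d = 0.716 s.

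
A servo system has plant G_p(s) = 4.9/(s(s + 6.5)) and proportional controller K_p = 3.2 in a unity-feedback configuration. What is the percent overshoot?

From 1 + K_pG_p(s) = 0: s² + 6.5s + 15.68 = 0 ⇒ ω_n = 3.96, ζ = 0.8207.
%OS = 100·exp(−πζ/√(1−ζ²)) = 100·exp(−π·0.8207/√0.3264) = 1.1%.

1.1%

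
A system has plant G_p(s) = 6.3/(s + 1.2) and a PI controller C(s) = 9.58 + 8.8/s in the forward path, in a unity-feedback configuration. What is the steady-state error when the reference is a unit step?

The open loop C(s)G_p(s) has a pole at the origin (type 1), so the static position error constant is infinite and e_ss = 1/(1+∞) = 0.

0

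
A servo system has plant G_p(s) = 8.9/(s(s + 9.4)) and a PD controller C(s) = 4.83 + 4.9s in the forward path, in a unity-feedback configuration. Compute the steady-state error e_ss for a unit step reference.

0

The open loop C(s)G_p(s) has a pole at the origin (type 1), so the static position error constant is infinite and e_ss = 1/(1+∞) = 0.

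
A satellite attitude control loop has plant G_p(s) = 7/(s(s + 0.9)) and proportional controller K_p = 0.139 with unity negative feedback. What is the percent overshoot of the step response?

20%

The closed-loop denominator s² + 0.9s + 0.973 gives ω_n = √0.973 = 0.9864 and ζ = 0.9/(2ω_n) = 0.4562.
%OS = 100·exp(−πζ/√(1−ζ²)) = 100·exp(−π·0.4562/√0.7919) = 20%.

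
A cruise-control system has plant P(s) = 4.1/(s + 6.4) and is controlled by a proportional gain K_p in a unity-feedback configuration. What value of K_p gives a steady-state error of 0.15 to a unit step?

K_p = 8.85

The loop is type 0, so e_ss(step) = 1/(1 + K_pos) with K_pos = K_p·P(0).
P(0) = 0.6406. Require 1/(1 + K_p·0.6406) = 0.15, so 1 + 0.6406·K_p = 6.667.
K_p = (6.667 − 1)/0.6406 = 8.85.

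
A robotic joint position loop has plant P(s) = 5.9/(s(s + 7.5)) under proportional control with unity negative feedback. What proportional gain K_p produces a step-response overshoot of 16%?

K_p = 9.39

From %OS = 100·exp(−πζ/√(1−ζ²)) = 16%, ζ = −ln(0.16)/√(π²+ln²(0.16)) = 0.5039.
Characteristic equation s² + 7.5s + 5.9K_p = 0 gives ζ = 7.5/(2√(5.9K_p)).
Setting ζ = 0.5039: √(5.9K_p) = 7.5/(2·0.5039) = 7.442, so K_p = 55.39/5.9 = 9.39.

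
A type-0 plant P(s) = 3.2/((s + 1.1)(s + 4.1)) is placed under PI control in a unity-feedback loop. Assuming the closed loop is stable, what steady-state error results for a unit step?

0

The PI controller's integrator makes the forward path type 1, so e_ss to a step is zero.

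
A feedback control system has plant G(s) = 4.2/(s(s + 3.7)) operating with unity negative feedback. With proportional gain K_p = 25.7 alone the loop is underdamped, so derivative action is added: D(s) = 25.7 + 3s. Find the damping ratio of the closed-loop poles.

Forward path: (25.7 + 3s)·4.2/(s(s+3.7)). The closed-loop characteristic equation is s² + (3.7 + 4.2·3)s + 4.2·25.7 = 0.
That is s² + 16.3s + 107.9 = 0, so ω_n = 10.39 rad/s and ζ = 16.3/(2·10.39) = 0.7845.

ζ = 0.784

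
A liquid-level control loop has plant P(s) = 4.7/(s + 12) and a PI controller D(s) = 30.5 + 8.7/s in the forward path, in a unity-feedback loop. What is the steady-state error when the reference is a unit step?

The open loop D(s)P(s) has a pole at the origin (type 1), so the static position error constant is infinite and e_ss = 1/(1+∞) = 0.

0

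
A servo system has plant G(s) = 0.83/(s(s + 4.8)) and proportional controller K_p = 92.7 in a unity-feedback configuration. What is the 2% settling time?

Closed-loop characteristic equation: s² + 4.8s + 76.94 = 0, so ω_n = 8.772 rad/s and ζ = 4.8/(2·8.772) = 0.2736.
2% settling time T_s ≈ 4/(ζω_n) = 4/2.4 = 1.67 s.

T_s ≈ 1.67 s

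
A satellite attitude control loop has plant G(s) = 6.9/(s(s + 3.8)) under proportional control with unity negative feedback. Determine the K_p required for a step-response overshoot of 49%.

From %OS = 100·exp(−πζ/√(1−ζ²)) = 49%, ζ = −ln(0.49)/√(π²+ln²(0.49)) = 0.2214.
Characteristic equation s² + 3.8s + 6.9K_p = 0 gives ζ = 3.8/(2√(6.9K_p)).
Setting ζ = 0.2214: √(6.9K_p) = 3.8/(2·0.2214) = 8.581, so K_p = 73.63/6.9 = 10.7.

K_p = 10.7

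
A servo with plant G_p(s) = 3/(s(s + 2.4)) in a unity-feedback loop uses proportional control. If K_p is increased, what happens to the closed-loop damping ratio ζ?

ζ = 2.4/(2√(3K_p)); increasing K_p raises the denominator, so ζ falls.

decrease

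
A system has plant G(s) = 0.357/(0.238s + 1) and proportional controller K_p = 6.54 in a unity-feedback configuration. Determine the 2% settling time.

Closed loop: T(s) = K_p·G/(1+K_p·G) = 2.335/(0.238s + 1 + 2.335), with pole at s = −(1 + 2.335)/0.238 = −14.01.
τ = 1/14.01 = 0.07137 s, so 2% settling time ≈ 4τ = 0.285 s.

T_s ≈ 0.285 s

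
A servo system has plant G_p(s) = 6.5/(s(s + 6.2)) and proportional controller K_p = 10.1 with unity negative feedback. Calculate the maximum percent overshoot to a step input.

27.2%

The closed-loop denominator s² + 6.2s + 65.65 gives ω_n = √65.65 = 8.102 and ζ = 6.2/(2ω_n) = 0.3826.
%OS = 100·exp(−πζ/√(1−ζ²)) = 100·exp(−π·0.3826/√0.8536) = 27.2%.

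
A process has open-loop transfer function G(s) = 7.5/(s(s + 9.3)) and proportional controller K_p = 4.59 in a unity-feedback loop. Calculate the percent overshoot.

The closed-loop denominator s² + 9.3s + 34.42 gives ω_n = √34.42 = 5.867 and ζ = 9.3/(2ω_n) = 0.7925.
%OS = 100·exp(−πζ/√(1−ζ²)) = 100·exp(−π·0.7925/√0.3719) = 1.69%.

1.69%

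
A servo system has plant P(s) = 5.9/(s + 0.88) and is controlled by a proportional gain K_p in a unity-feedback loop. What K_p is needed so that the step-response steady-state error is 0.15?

K_p = 0.845

Steady-state error for a unit step on this type-0 loop is 1/(1 + K_p·P(0)).
P(0) = 6.705. Require 1/(1 + K_p·6.705) = 0.15, so 1 + 6.705·K_p = 6.667.
K_p = (6.667 − 1)/6.705 = 0.845.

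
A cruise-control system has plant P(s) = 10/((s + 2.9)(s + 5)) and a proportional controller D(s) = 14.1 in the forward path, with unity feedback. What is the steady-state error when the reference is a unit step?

The loop is type 0. Static position error constant K_pos = D(0)·P(0) = 14.1·0.6897 = 9.724.
Steady-state error to a unit step: e_ss = 1/(1+K_pos) = 1/10.72 = 0.0932.

0.0932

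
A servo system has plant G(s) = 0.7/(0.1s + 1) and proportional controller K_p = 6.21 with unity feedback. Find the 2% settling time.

T_s ≈ 0.0748 s

Closed loop: T(s) = K_p·G/(1+K_p·G) = 4.347/(0.1s + 1 + 4.347), with pole at s = −(1 + 4.347)/0.1 = −53.47.
τ = 1/53.47 = 0.0187 s, so 2% settling time ≈ 4τ = 0.0748 s.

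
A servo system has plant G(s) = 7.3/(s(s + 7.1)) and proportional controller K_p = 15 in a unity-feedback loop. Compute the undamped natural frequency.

ω_n = 10.5 rad/s

The closed-loop denominator is s(s+7.1) + 15·7.3 = s² + 7.1s + 109.5.
Matching s² + 2ζω_n s + ω_n²: ω_n = √109.5 = 10.46 rad/s and 2ζω_n = 7.1, so ζ = 7.1/(2·10.46) = 0.339.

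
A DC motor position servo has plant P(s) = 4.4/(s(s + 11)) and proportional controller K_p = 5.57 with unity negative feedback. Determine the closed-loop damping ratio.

The closed-loop denominator is s(s+11) + 5.57·4.4 = s² + 11s + 24.51.
Matching s² + 2ζω_n s + ω_n²: ω_n = √24.51 = 4.951 rad/s and 2ζω_n = 11, so ζ = 11/(2·4.951) = 1.11.

ζ = 1.11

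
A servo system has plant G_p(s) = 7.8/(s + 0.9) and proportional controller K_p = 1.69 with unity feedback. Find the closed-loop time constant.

τ = 0.071 s

Closed-loop transfer function: T(s) = K_p·G_p(s)/(1 + K_p·G_p(s)) = 13.18/(s + 0.9 + 13.18) = 13.18/(s + 14.08).
Time constant τ = 1/14.08 = 0.071 s.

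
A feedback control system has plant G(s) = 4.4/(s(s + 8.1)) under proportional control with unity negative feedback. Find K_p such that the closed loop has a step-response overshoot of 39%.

From %OS = 100·exp(−πζ/√(1−ζ²)) = 39%, ζ = −ln(0.39)/√(π²+ln²(0.39)) = 0.2871.
Characteristic equation s² + 8.1s + 4.4K_p = 0 gives ζ = 8.1/(2√(4.4K_p)).
Setting ζ = 0.2871: √(4.4K_p) = 8.1/(2·0.2871) = 14.11, so K_p = 199/4.4 = 45.2.

K_p = 45.2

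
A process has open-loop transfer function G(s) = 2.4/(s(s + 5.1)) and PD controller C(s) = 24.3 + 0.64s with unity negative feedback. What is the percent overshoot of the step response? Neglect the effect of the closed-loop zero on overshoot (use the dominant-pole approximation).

22%

Forward path: (24.3 + 0.64s)·2.4/(s(s+5.1)). The closed-loop characteristic equation is s² + (5.1 + 2.4·0.64)s + 2.4·24.3 = 0.
That is s² + 6.636s + 58.32 = 0, so ω_n = 7.637 rad/s and ζ = 6.636/(2·7.637) = 0.4345.
%OS = 100·exp(−πζ/√(1−ζ²)) = 22%.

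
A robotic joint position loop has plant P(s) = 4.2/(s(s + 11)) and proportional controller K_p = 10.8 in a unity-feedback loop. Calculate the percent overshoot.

Closed-loop characteristic equation: s² + 11s + 45.36 = 0, so ω_n = 6.735 rad/s and ζ = 11/(2·6.735) = 0.8166.
%OS = 100·exp(−πζ/√(1−ζ²)) = 100·exp(−π·0.8166/√0.3331) = 1.17%.

1.17%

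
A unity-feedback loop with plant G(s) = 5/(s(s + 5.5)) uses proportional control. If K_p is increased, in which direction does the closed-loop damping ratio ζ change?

ζ = 5.5/(2√(5K_p)); increasing K_p raises the denominator, so ζ falls.

decrease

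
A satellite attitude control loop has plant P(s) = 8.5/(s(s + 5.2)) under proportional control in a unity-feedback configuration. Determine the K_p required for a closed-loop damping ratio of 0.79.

K_p = 1.27

Closed-loop characteristic equation: s² + 5.2s + K_p·8.5 = 0.
So ω_n = √(8.5K_p) and 2ζω_n = 5.2, giving ζ = 5.2/(2√(8.5K_p)).
Setting ζ = 0.79: √(8.5K_p) = 5.2/(2·0.79) = 3.291, so K_p = 10.83/8.5 = 1.27.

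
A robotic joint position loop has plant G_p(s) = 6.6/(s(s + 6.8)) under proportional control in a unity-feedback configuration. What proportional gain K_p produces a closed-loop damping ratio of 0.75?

Closed-loop characteristic equation: s² + 6.8s + K_p·6.6 = 0.
So ω_n = √(6.6K_p) and 2ζω_n = 6.8, giving ζ = 6.8/(2√(6.6K_p)).
Setting ζ = 0.75: √(6.6K_p) = 6.8/(2·0.75) = 4.533, so K_p = 20.55/6.6 = 3.11.

K_p = 3.11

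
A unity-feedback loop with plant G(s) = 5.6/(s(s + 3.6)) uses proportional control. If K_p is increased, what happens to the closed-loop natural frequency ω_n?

ω_n = √(5.6·K_p), which grows with K_p.

increase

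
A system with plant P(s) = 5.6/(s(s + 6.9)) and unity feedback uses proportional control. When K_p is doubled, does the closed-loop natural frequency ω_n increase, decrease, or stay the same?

increase

ω_n = √(5.6·K_p), which grows with K_p.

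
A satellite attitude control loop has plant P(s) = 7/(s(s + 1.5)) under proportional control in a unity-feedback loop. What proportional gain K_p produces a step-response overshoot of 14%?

From %OS = 100·exp(−πζ/√(1−ζ²)) = 14%, ζ = −ln(0.14)/√(π²+ln²(0.14)) = 0.5305.
Characteristic equation s² + 1.5s + 7K_p = 0 gives ζ = 1.5/(2√(7K_p)).
Setting ζ = 0.5305: √(7K_p) = 1.5/(2·0.5305) = 1.414, so K_p = 1.999/7 = 0.286.

K_p = 0.286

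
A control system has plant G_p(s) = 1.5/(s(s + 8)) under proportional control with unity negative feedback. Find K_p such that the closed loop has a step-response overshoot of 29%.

From %OS = 100·exp(−πζ/√(1−ζ²)) = 29%, ζ = −ln(0.29)/√(π²+ln²(0.29)) = 0.3666.
Characteristic equation s² + 8s + 1.5K_p = 0 gives ζ = 8/(2√(1.5K_p)).
Setting ζ = 0.3666: √(1.5K_p) = 8/(2·0.3666) = 10.91, so K_p = 119.1/1.5 = 79.4.

K_p = 79.4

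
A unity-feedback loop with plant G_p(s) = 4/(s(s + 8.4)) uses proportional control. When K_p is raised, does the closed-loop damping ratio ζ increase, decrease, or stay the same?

ζ = 8.4/(2√(4K_p)); increasing K_p raises the denominator, so ζ falls.

decrease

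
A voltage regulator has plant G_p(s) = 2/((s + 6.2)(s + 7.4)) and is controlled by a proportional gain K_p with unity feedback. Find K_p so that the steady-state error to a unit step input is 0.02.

K_p = 1120

The loop is type 0, so e_ss(step) = 1/(1 + K_pos) with K_pos = K_p·G_p(0).
G_p(0) = 0.04359. Require 1/(1 + K_p·0.04359) = 0.02, so 1 + 0.04359·K_p = 50.
K_p = (50 − 1)/0.04359 = 1120.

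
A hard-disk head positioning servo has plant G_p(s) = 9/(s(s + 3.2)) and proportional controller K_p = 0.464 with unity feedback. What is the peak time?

T_p = 2.47 s

From 1 + K_pG_p(s) = 0: s² + 3.2s + 4.176 = 0 ⇒ ω_n = 2.044, ζ = 0.783.
Damped frequency ω_d = ω_n√(1−ζ²) = 1.271 rad/s, so peak time T_p = π/ω_d = 2.47 s.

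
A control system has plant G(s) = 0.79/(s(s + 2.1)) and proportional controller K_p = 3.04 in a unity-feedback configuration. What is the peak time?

From 1 + K_pG(s) = 0: s² + 2.1s + 2.402 = 0 ⇒ ω_n = 1.55, ζ = 0.6775.
Damped frequency ω_d = ω_n√(1−ζ²) = 1.14 rad/s, so peak time T_p = π/ω_d = 2.76 s.

T_p = 2.76 s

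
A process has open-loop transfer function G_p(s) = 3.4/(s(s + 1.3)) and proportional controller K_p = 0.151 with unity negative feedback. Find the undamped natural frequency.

ω_n = 0.717 rad/s

With unity feedback the closed-loop characteristic equation is s² + 1.3s + 0.151·3.4 = s² + 1.3s + 0.5134 = 0.
Matching s² + 2ζω_n s + ω_n²: ω_n = √0.5134 = 0.7165 rad/s and 2ζω_n = 1.3, so ζ = 1.3/(2·0.7165) = 0.907.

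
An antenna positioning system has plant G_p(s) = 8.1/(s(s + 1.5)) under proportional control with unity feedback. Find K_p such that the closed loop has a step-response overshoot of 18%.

K_p = 0.303

From %OS = 100·exp(−πζ/√(1−ζ²)) = 18%, ζ = −ln(0.18)/√(π²+ln²(0.18)) = 0.4791.
Characteristic equation s² + 1.5s + 8.1K_p = 0 gives ζ = 1.5/(2√(8.1K_p)).
Setting ζ = 0.4791: √(8.1K_p) = 1.5/(2·0.4791) = 1.565, so K_p = 2.45/8.1 = 0.303.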